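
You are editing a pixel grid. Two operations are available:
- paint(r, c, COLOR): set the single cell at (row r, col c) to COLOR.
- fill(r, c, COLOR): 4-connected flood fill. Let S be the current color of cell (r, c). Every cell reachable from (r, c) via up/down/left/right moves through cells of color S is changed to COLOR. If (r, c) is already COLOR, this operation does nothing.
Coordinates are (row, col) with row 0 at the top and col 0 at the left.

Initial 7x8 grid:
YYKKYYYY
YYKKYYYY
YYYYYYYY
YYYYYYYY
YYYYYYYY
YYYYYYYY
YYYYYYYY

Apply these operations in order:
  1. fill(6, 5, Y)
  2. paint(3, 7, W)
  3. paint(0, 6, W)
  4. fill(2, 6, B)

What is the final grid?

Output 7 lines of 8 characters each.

Answer: BBKKBBWB
BBKKBBBB
BBBBBBBB
BBBBBBBW
BBBBBBBB
BBBBBBBB
BBBBBBBB

Derivation:
After op 1 fill(6,5,Y) [0 cells changed]:
YYKKYYYY
YYKKYYYY
YYYYYYYY
YYYYYYYY
YYYYYYYY
YYYYYYYY
YYYYYYYY
After op 2 paint(3,7,W):
YYKKYYYY
YYKKYYYY
YYYYYYYY
YYYYYYYW
YYYYYYYY
YYYYYYYY
YYYYYYYY
After op 3 paint(0,6,W):
YYKKYYWY
YYKKYYYY
YYYYYYYY
YYYYYYYW
YYYYYYYY
YYYYYYYY
YYYYYYYY
After op 4 fill(2,6,B) [50 cells changed]:
BBKKBBWB
BBKKBBBB
BBBBBBBB
BBBBBBBW
BBBBBBBB
BBBBBBBB
BBBBBBBB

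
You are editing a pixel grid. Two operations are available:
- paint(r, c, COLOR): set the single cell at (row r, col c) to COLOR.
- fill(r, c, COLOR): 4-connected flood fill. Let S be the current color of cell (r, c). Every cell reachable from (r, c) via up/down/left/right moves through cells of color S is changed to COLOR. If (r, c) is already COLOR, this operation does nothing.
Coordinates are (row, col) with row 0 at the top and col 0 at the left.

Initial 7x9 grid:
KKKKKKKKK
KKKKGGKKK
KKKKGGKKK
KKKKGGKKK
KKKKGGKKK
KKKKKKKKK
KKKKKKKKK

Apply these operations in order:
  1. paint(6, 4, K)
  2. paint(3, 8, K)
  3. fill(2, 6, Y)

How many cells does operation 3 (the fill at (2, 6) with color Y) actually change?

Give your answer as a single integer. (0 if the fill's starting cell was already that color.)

After op 1 paint(6,4,K):
KKKKKKKKK
KKKKGGKKK
KKKKGGKKK
KKKKGGKKK
KKKKGGKKK
KKKKKKKKK
KKKKKKKKK
After op 2 paint(3,8,K):
KKKKKKKKK
KKKKGGKKK
KKKKGGKKK
KKKKGGKKK
KKKKGGKKK
KKKKKKKKK
KKKKKKKKK
After op 3 fill(2,6,Y) [55 cells changed]:
YYYYYYYYY
YYYYGGYYY
YYYYGGYYY
YYYYGGYYY
YYYYGGYYY
YYYYYYYYY
YYYYYYYYY

Answer: 55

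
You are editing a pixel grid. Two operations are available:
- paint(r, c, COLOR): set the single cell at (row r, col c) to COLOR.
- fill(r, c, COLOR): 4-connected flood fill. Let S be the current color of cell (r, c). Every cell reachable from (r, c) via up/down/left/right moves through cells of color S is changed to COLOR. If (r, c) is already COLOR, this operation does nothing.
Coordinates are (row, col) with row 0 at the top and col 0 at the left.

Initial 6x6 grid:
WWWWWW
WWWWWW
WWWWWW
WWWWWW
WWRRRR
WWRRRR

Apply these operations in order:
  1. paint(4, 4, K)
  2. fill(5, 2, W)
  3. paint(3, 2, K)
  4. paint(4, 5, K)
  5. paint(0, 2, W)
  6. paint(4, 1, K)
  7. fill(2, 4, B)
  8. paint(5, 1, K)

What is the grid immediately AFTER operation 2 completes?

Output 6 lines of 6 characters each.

After op 1 paint(4,4,K):
WWWWWW
WWWWWW
WWWWWW
WWWWWW
WWRRKR
WWRRRR
After op 2 fill(5,2,W) [7 cells changed]:
WWWWWW
WWWWWW
WWWWWW
WWWWWW
WWWWKW
WWWWWW

Answer: WWWWWW
WWWWWW
WWWWWW
WWWWWW
WWWWKW
WWWWWW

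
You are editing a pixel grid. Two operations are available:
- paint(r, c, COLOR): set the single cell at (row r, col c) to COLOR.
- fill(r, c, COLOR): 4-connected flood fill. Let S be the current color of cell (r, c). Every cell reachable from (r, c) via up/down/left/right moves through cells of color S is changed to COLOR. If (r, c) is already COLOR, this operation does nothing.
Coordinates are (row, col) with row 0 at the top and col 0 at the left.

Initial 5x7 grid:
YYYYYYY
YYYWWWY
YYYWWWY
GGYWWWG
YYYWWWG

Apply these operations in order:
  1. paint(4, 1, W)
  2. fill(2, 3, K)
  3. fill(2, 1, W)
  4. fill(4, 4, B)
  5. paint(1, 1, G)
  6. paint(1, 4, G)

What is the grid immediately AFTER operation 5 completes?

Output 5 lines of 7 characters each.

After op 1 paint(4,1,W):
YYYYYYY
YYYWWWY
YYYWWWY
GGYWWWG
YWYWWWG
After op 2 fill(2,3,K) [12 cells changed]:
YYYYYYY
YYYKKKY
YYYKKKY
GGYKKKG
YWYKKKG
After op 3 fill(2,1,W) [17 cells changed]:
WWWWWWW
WWWKKKW
WWWKKKW
GGWKKKG
YWWKKKG
After op 4 fill(4,4,B) [12 cells changed]:
WWWWWWW
WWWBBBW
WWWBBBW
GGWBBBG
YWWBBBG
After op 5 paint(1,1,G):
WWWWWWW
WGWBBBW
WWWBBBW
GGWBBBG
YWWBBBG

Answer: WWWWWWW
WGWBBBW
WWWBBBW
GGWBBBG
YWWBBBG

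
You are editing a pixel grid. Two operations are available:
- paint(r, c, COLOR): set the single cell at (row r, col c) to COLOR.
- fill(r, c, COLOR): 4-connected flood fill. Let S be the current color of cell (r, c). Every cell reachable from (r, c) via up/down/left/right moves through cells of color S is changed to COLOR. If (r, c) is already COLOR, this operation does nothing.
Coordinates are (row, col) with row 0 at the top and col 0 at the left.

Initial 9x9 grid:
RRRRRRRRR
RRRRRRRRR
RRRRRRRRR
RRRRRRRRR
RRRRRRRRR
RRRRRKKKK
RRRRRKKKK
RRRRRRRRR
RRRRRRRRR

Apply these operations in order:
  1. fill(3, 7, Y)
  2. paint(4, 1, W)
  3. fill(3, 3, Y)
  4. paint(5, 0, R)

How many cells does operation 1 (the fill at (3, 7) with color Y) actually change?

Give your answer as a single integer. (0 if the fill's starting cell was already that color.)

Answer: 73

Derivation:
After op 1 fill(3,7,Y) [73 cells changed]:
YYYYYYYYY
YYYYYYYYY
YYYYYYYYY
YYYYYYYYY
YYYYYYYYY
YYYYYKKKK
YYYYYKKKK
YYYYYYYYY
YYYYYYYYY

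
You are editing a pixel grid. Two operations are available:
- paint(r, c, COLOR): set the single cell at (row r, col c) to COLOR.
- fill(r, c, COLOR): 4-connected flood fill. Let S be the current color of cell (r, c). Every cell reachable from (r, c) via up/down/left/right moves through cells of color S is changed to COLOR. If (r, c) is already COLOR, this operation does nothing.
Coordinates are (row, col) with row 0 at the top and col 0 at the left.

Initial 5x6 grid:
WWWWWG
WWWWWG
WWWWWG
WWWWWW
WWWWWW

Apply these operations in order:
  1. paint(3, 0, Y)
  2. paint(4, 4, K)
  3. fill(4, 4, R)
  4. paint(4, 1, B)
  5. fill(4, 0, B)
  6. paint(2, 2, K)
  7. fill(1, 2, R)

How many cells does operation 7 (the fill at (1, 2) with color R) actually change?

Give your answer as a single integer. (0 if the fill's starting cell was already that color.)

After op 1 paint(3,0,Y):
WWWWWG
WWWWWG
WWWWWG
YWWWWW
WWWWWW
After op 2 paint(4,4,K):
WWWWWG
WWWWWG
WWWWWG
YWWWWW
WWWWKW
After op 3 fill(4,4,R) [1 cells changed]:
WWWWWG
WWWWWG
WWWWWG
YWWWWW
WWWWRW
After op 4 paint(4,1,B):
WWWWWG
WWWWWG
WWWWWG
YWWWWW
WBWWRW
After op 5 fill(4,0,B) [1 cells changed]:
WWWWWG
WWWWWG
WWWWWG
YWWWWW
BBWWRW
After op 6 paint(2,2,K):
WWWWWG
WWWWWG
WWKWWG
YWWWWW
BBWWRW
After op 7 fill(1,2,R) [22 cells changed]:
RRRRRG
RRRRRG
RRKRRG
YRRRRR
BBRRRR

Answer: 22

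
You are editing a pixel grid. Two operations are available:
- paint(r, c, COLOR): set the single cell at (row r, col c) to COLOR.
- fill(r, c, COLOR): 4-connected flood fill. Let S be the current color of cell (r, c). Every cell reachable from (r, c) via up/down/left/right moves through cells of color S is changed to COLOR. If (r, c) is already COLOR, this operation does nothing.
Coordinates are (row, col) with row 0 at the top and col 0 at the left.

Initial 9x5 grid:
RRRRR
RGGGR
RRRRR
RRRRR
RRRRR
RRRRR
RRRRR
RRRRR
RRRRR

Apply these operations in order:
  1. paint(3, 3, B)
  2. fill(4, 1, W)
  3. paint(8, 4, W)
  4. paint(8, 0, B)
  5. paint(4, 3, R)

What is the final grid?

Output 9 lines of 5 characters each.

After op 1 paint(3,3,B):
RRRRR
RGGGR
RRRRR
RRRBR
RRRRR
RRRRR
RRRRR
RRRRR
RRRRR
After op 2 fill(4,1,W) [41 cells changed]:
WWWWW
WGGGW
WWWWW
WWWBW
WWWWW
WWWWW
WWWWW
WWWWW
WWWWW
After op 3 paint(8,4,W):
WWWWW
WGGGW
WWWWW
WWWBW
WWWWW
WWWWW
WWWWW
WWWWW
WWWWW
After op 4 paint(8,0,B):
WWWWW
WGGGW
WWWWW
WWWBW
WWWWW
WWWWW
WWWWW
WWWWW
BWWWW
After op 5 paint(4,3,R):
WWWWW
WGGGW
WWWWW
WWWBW
WWWRW
WWWWW
WWWWW
WWWWW
BWWWW

Answer: WWWWW
WGGGW
WWWWW
WWWBW
WWWRW
WWWWW
WWWWW
WWWWW
BWWWW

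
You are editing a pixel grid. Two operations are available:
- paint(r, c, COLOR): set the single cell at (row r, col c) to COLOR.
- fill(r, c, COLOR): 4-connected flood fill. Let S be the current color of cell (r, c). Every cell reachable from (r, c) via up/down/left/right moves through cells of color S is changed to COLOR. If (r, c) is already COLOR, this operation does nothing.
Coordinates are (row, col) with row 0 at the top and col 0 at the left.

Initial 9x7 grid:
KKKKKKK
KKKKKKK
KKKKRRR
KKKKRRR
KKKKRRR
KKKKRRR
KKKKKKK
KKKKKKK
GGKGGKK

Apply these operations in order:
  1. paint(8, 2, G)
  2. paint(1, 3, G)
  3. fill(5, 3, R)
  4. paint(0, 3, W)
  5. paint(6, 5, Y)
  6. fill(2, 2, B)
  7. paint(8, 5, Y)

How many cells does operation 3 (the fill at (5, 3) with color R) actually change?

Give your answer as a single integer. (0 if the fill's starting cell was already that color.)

After op 1 paint(8,2,G):
KKKKKKK
KKKKKKK
KKKKRRR
KKKKRRR
KKKKRRR
KKKKRRR
KKKKKKK
KKKKKKK
GGGGGKK
After op 2 paint(1,3,G):
KKKKKKK
KKKGKKK
KKKKRRR
KKKKRRR
KKKKRRR
KKKKRRR
KKKKKKK
KKKKKKK
GGGGGKK
After op 3 fill(5,3,R) [45 cells changed]:
RRRRRRR
RRRGRRR
RRRRRRR
RRRRRRR
RRRRRRR
RRRRRRR
RRRRRRR
RRRRRRR
GGGGGRR

Answer: 45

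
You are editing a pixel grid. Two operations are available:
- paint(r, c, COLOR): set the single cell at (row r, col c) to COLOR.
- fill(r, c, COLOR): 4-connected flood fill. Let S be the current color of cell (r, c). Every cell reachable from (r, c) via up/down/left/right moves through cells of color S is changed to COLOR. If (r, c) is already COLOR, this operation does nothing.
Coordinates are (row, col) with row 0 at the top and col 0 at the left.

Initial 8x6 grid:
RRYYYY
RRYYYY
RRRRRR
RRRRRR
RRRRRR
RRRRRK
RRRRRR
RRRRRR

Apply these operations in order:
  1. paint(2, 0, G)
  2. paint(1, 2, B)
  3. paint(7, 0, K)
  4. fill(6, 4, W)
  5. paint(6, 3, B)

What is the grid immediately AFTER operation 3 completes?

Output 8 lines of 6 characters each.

After op 1 paint(2,0,G):
RRYYYY
RRYYYY
GRRRRR
RRRRRR
RRRRRR
RRRRRK
RRRRRR
RRRRRR
After op 2 paint(1,2,B):
RRYYYY
RRBYYY
GRRRRR
RRRRRR
RRRRRR
RRRRRK
RRRRRR
RRRRRR
After op 3 paint(7,0,K):
RRYYYY
RRBYYY
GRRRRR
RRRRRR
RRRRRR
RRRRRK
RRRRRR
KRRRRR

Answer: RRYYYY
RRBYYY
GRRRRR
RRRRRR
RRRRRR
RRRRRK
RRRRRR
KRRRRR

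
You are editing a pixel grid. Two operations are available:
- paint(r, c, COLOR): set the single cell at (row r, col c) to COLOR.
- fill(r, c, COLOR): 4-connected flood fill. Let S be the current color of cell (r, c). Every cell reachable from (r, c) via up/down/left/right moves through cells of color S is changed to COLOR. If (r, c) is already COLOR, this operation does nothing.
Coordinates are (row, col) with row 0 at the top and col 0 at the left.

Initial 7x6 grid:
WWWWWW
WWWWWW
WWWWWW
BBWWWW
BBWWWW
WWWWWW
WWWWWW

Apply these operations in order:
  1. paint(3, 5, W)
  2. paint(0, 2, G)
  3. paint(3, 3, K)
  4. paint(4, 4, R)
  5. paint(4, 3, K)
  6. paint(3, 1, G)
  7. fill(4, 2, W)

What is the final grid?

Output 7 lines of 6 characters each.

After op 1 paint(3,5,W):
WWWWWW
WWWWWW
WWWWWW
BBWWWW
BBWWWW
WWWWWW
WWWWWW
After op 2 paint(0,2,G):
WWGWWW
WWWWWW
WWWWWW
BBWWWW
BBWWWW
WWWWWW
WWWWWW
After op 3 paint(3,3,K):
WWGWWW
WWWWWW
WWWWWW
BBWKWW
BBWWWW
WWWWWW
WWWWWW
After op 4 paint(4,4,R):
WWGWWW
WWWWWW
WWWWWW
BBWKWW
BBWWRW
WWWWWW
WWWWWW
After op 5 paint(4,3,K):
WWGWWW
WWWWWW
WWWWWW
BBWKWW
BBWKRW
WWWWWW
WWWWWW
After op 6 paint(3,1,G):
WWGWWW
WWWWWW
WWWWWW
BGWKWW
BBWKRW
WWWWWW
WWWWWW
After op 7 fill(4,2,W) [0 cells changed]:
WWGWWW
WWWWWW
WWWWWW
BGWKWW
BBWKRW
WWWWWW
WWWWWW

Answer: WWGWWW
WWWWWW
WWWWWW
BGWKWW
BBWKRW
WWWWWW
WWWWWW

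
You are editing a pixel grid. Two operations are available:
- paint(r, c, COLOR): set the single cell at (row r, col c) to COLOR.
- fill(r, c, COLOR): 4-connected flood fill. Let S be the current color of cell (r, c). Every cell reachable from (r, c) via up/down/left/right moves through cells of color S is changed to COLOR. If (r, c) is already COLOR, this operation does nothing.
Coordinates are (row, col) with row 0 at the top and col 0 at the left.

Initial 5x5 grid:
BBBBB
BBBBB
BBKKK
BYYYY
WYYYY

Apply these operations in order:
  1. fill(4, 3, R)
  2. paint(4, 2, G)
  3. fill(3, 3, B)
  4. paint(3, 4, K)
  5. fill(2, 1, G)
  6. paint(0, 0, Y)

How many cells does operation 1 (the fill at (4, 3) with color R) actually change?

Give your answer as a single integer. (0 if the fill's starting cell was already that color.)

Answer: 8

Derivation:
After op 1 fill(4,3,R) [8 cells changed]:
BBBBB
BBBBB
BBKKK
BRRRR
WRRRR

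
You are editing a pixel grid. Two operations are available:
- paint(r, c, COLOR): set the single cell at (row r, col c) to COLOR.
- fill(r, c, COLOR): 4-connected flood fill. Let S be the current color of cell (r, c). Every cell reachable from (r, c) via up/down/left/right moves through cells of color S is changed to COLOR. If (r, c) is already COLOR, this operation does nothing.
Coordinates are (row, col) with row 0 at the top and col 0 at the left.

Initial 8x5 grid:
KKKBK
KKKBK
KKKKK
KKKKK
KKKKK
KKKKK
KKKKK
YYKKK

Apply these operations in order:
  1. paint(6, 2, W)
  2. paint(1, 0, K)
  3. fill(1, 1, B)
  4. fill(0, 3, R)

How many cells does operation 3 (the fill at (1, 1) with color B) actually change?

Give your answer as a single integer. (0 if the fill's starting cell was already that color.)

Answer: 35

Derivation:
After op 1 paint(6,2,W):
KKKBK
KKKBK
KKKKK
KKKKK
KKKKK
KKKKK
KKWKK
YYKKK
After op 2 paint(1,0,K):
KKKBK
KKKBK
KKKKK
KKKKK
KKKKK
KKKKK
KKWKK
YYKKK
After op 3 fill(1,1,B) [35 cells changed]:
BBBBB
BBBBB
BBBBB
BBBBB
BBBBB
BBBBB
BBWBB
YYBBB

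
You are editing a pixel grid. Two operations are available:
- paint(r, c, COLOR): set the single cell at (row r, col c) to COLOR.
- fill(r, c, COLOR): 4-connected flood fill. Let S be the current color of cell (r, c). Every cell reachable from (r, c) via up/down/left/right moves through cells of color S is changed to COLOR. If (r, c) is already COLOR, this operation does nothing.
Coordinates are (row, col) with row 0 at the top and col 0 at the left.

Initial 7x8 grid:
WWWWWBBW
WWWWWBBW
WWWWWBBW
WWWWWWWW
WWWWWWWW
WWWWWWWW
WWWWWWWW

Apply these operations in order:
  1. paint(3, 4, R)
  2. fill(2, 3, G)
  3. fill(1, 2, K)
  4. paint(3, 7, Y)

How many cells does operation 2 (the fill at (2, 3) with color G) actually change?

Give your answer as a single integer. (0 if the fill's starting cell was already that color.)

Answer: 49

Derivation:
After op 1 paint(3,4,R):
WWWWWBBW
WWWWWBBW
WWWWWBBW
WWWWRWWW
WWWWWWWW
WWWWWWWW
WWWWWWWW
After op 2 fill(2,3,G) [49 cells changed]:
GGGGGBBG
GGGGGBBG
GGGGGBBG
GGGGRGGG
GGGGGGGG
GGGGGGGG
GGGGGGGG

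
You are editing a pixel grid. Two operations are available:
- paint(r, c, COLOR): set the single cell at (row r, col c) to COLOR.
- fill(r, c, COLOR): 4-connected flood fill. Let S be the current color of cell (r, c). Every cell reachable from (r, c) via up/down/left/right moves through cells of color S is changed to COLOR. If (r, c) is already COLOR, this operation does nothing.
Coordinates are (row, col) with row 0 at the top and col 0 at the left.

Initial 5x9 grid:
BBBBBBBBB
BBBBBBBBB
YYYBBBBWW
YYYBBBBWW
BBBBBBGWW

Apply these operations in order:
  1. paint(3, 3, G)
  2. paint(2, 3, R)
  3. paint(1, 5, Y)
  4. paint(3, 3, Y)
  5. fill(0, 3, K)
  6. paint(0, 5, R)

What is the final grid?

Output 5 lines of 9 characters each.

Answer: KKKKKRKKK
KKKKKYKKK
YYYRKKKWW
YYYYKKKWW
KKKKKKGWW

Derivation:
After op 1 paint(3,3,G):
BBBBBBBBB
BBBBBBBBB
YYYBBBBWW
YYYGBBBWW
BBBBBBGWW
After op 2 paint(2,3,R):
BBBBBBBBB
BBBBBBBBB
YYYRBBBWW
YYYGBBBWW
BBBBBBGWW
After op 3 paint(1,5,Y):
BBBBBBBBB
BBBBBYBBB
YYYRBBBWW
YYYGBBBWW
BBBBBBGWW
After op 4 paint(3,3,Y):
BBBBBBBBB
BBBBBYBBB
YYYRBBBWW
YYYYBBBWW
BBBBBBGWW
After op 5 fill(0,3,K) [29 cells changed]:
KKKKKKKKK
KKKKKYKKK
YYYRKKKWW
YYYYKKKWW
KKKKKKGWW
After op 6 paint(0,5,R):
KKKKKRKKK
KKKKKYKKK
YYYRKKKWW
YYYYKKKWW
KKKKKKGWW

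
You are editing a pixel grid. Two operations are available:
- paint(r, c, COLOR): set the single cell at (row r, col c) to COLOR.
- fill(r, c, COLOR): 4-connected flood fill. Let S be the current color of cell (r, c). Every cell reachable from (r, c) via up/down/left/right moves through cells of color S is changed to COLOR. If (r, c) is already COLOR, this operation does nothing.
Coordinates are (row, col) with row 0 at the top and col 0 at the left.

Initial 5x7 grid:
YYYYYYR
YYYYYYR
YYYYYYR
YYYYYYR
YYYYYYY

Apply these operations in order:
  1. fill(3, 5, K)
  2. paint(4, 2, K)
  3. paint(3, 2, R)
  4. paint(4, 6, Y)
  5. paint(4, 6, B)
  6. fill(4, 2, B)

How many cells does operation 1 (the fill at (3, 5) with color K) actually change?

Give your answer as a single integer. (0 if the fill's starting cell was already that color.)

Answer: 31

Derivation:
After op 1 fill(3,5,K) [31 cells changed]:
KKKKKKR
KKKKKKR
KKKKKKR
KKKKKKR
KKKKKKK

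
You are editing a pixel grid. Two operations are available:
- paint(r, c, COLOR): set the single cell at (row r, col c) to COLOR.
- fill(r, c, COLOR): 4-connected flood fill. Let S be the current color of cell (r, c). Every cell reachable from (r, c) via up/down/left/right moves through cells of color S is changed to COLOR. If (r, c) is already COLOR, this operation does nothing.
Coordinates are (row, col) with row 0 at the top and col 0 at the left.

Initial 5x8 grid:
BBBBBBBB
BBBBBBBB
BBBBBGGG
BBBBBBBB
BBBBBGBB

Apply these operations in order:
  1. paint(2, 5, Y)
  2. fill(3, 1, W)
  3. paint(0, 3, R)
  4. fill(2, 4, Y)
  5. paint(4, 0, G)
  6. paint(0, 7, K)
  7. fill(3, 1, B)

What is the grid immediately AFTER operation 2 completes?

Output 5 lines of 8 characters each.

After op 1 paint(2,5,Y):
BBBBBBBB
BBBBBBBB
BBBBBYGG
BBBBBBBB
BBBBBGBB
After op 2 fill(3,1,W) [36 cells changed]:
WWWWWWWW
WWWWWWWW
WWWWWYGG
WWWWWWWW
WWWWWGWW

Answer: WWWWWWWW
WWWWWWWW
WWWWWYGG
WWWWWWWW
WWWWWGWW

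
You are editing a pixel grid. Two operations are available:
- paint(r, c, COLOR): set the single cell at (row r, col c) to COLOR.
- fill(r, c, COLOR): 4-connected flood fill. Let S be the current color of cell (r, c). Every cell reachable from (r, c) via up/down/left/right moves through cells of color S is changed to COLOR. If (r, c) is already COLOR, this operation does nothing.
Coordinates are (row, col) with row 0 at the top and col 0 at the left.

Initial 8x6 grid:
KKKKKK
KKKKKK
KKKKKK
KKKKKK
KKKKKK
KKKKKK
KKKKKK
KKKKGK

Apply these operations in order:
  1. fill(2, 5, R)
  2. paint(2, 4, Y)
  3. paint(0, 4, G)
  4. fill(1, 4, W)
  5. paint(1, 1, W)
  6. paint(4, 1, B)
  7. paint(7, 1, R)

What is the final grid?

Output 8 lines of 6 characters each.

After op 1 fill(2,5,R) [47 cells changed]:
RRRRRR
RRRRRR
RRRRRR
RRRRRR
RRRRRR
RRRRRR
RRRRRR
RRRRGR
After op 2 paint(2,4,Y):
RRRRRR
RRRRRR
RRRRYR
RRRRRR
RRRRRR
RRRRRR
RRRRRR
RRRRGR
After op 3 paint(0,4,G):
RRRRGR
RRRRRR
RRRRYR
RRRRRR
RRRRRR
RRRRRR
RRRRRR
RRRRGR
After op 4 fill(1,4,W) [45 cells changed]:
WWWWGW
WWWWWW
WWWWYW
WWWWWW
WWWWWW
WWWWWW
WWWWWW
WWWWGW
After op 5 paint(1,1,W):
WWWWGW
WWWWWW
WWWWYW
WWWWWW
WWWWWW
WWWWWW
WWWWWW
WWWWGW
After op 6 paint(4,1,B):
WWWWGW
WWWWWW
WWWWYW
WWWWWW
WBWWWW
WWWWWW
WWWWWW
WWWWGW
After op 7 paint(7,1,R):
WWWWGW
WWWWWW
WWWWYW
WWWWWW
WBWWWW
WWWWWW
WWWWWW
WRWWGW

Answer: WWWWGW
WWWWWW
WWWWYW
WWWWWW
WBWWWW
WWWWWW
WWWWWW
WRWWGW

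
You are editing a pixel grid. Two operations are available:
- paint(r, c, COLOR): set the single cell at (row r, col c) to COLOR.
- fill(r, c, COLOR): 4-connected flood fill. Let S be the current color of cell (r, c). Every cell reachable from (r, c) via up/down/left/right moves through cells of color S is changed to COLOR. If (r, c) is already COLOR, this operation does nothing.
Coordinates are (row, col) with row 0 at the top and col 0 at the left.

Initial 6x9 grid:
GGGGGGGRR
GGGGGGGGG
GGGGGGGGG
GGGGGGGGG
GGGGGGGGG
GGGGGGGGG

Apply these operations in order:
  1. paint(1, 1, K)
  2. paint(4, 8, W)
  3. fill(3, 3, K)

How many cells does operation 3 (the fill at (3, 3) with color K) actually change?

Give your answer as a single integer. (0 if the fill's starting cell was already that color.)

Answer: 50

Derivation:
After op 1 paint(1,1,K):
GGGGGGGRR
GKGGGGGGG
GGGGGGGGG
GGGGGGGGG
GGGGGGGGG
GGGGGGGGG
After op 2 paint(4,8,W):
GGGGGGGRR
GKGGGGGGG
GGGGGGGGG
GGGGGGGGG
GGGGGGGGW
GGGGGGGGG
After op 3 fill(3,3,K) [50 cells changed]:
KKKKKKKRR
KKKKKKKKK
KKKKKKKKK
KKKKKKKKK
KKKKKKKKW
KKKKKKKKK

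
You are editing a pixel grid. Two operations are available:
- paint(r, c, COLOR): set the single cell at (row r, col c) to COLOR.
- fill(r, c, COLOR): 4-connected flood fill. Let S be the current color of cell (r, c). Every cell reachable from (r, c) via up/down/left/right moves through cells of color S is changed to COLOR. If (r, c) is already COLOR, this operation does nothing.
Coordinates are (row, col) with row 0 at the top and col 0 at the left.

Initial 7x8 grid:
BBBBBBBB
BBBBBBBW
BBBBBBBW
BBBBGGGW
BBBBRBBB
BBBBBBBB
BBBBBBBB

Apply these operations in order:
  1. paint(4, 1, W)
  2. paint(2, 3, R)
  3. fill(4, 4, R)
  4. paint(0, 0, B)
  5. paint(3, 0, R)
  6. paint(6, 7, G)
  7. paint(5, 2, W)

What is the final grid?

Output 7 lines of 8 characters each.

After op 1 paint(4,1,W):
BBBBBBBB
BBBBBBBW
BBBBBBBW
BBBBGGGW
BWBBRBBB
BBBBBBBB
BBBBBBBB
After op 2 paint(2,3,R):
BBBBBBBB
BBBBBBBW
BBBRBBBW
BBBBGGGW
BWBBRBBB
BBBBBBBB
BBBBBBBB
After op 3 fill(4,4,R) [0 cells changed]:
BBBBBBBB
BBBBBBBW
BBBRBBBW
BBBBGGGW
BWBBRBBB
BBBBBBBB
BBBBBBBB
After op 4 paint(0,0,B):
BBBBBBBB
BBBBBBBW
BBBRBBBW
BBBBGGGW
BWBBRBBB
BBBBBBBB
BBBBBBBB
After op 5 paint(3,0,R):
BBBBBBBB
BBBBBBBW
BBBRBBBW
RBBBGGGW
BWBBRBBB
BBBBBBBB
BBBBBBBB
After op 6 paint(6,7,G):
BBBBBBBB
BBBBBBBW
BBBRBBBW
RBBBGGGW
BWBBRBBB
BBBBBBBB
BBBBBBBG
After op 7 paint(5,2,W):
BBBBBBBB
BBBBBBBW
BBBRBBBW
RBBBGGGW
BWBBRBBB
BBWBBBBB
BBBBBBBG

Answer: BBBBBBBB
BBBBBBBW
BBBRBBBW
RBBBGGGW
BWBBRBBB
BBWBBBBB
BBBBBBBG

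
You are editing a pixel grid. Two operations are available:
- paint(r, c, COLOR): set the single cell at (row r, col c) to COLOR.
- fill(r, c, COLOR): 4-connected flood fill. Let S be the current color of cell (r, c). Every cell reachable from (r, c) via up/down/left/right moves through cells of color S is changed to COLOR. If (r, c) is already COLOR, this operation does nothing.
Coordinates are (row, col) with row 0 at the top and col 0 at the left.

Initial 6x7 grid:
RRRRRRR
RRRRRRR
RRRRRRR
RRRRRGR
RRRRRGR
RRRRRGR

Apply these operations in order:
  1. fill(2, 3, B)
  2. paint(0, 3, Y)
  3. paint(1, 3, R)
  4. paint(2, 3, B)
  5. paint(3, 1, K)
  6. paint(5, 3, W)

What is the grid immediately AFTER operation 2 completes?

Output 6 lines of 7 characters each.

After op 1 fill(2,3,B) [39 cells changed]:
BBBBBBB
BBBBBBB
BBBBBBB
BBBBBGB
BBBBBGB
BBBBBGB
After op 2 paint(0,3,Y):
BBBYBBB
BBBBBBB
BBBBBBB
BBBBBGB
BBBBBGB
BBBBBGB

Answer: BBBYBBB
BBBBBBB
BBBBBBB
BBBBBGB
BBBBBGB
BBBBBGB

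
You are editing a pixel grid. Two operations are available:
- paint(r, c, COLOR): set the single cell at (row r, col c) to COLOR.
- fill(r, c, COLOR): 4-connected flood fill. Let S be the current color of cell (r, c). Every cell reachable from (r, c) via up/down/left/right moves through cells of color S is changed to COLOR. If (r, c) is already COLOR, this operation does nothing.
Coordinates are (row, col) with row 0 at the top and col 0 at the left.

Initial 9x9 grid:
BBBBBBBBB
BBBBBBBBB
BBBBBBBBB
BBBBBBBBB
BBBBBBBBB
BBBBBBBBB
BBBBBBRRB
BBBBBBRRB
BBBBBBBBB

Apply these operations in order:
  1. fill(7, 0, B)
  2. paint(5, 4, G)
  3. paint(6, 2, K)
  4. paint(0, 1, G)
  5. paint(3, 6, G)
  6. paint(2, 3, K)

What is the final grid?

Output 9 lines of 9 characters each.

Answer: BGBBBBBBB
BBBBBBBBB
BBBKBBBBB
BBBBBBGBB
BBBBBBBBB
BBBBGBBBB
BBKBBBRRB
BBBBBBRRB
BBBBBBBBB

Derivation:
After op 1 fill(7,0,B) [0 cells changed]:
BBBBBBBBB
BBBBBBBBB
BBBBBBBBB
BBBBBBBBB
BBBBBBBBB
BBBBBBBBB
BBBBBBRRB
BBBBBBRRB
BBBBBBBBB
After op 2 paint(5,4,G):
BBBBBBBBB
BBBBBBBBB
BBBBBBBBB
BBBBBBBBB
BBBBBBBBB
BBBBGBBBB
BBBBBBRRB
BBBBBBRRB
BBBBBBBBB
After op 3 paint(6,2,K):
BBBBBBBBB
BBBBBBBBB
BBBBBBBBB
BBBBBBBBB
BBBBBBBBB
BBBBGBBBB
BBKBBBRRB
BBBBBBRRB
BBBBBBBBB
After op 4 paint(0,1,G):
BGBBBBBBB
BBBBBBBBB
BBBBBBBBB
BBBBBBBBB
BBBBBBBBB
BBBBGBBBB
BBKBBBRRB
BBBBBBRRB
BBBBBBBBB
After op 5 paint(3,6,G):
BGBBBBBBB
BBBBBBBBB
BBBBBBBBB
BBBBBBGBB
BBBBBBBBB
BBBBGBBBB
BBKBBBRRB
BBBBBBRRB
BBBBBBBBB
After op 6 paint(2,3,K):
BGBBBBBBB
BBBBBBBBB
BBBKBBBBB
BBBBBBGBB
BBBBBBBBB
BBBBGBBBB
BBKBBBRRB
BBBBBBRRB
BBBBBBBBB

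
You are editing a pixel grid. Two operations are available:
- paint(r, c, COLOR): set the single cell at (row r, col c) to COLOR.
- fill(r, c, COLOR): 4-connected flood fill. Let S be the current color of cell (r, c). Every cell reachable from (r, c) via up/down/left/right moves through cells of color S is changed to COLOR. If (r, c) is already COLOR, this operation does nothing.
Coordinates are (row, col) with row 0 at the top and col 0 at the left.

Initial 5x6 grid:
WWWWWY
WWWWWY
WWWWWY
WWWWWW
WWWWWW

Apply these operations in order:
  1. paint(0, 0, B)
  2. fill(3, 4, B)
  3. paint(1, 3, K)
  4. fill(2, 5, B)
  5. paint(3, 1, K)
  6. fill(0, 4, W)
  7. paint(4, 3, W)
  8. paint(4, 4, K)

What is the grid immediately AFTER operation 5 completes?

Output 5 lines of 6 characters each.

After op 1 paint(0,0,B):
BWWWWY
WWWWWY
WWWWWY
WWWWWW
WWWWWW
After op 2 fill(3,4,B) [26 cells changed]:
BBBBBY
BBBBBY
BBBBBY
BBBBBB
BBBBBB
After op 3 paint(1,3,K):
BBBBBY
BBBKBY
BBBBBY
BBBBBB
BBBBBB
After op 4 fill(2,5,B) [3 cells changed]:
BBBBBB
BBBKBB
BBBBBB
BBBBBB
BBBBBB
After op 5 paint(3,1,K):
BBBBBB
BBBKBB
BBBBBB
BKBBBB
BBBBBB

Answer: BBBBBB
BBBKBB
BBBBBB
BKBBBB
BBBBBB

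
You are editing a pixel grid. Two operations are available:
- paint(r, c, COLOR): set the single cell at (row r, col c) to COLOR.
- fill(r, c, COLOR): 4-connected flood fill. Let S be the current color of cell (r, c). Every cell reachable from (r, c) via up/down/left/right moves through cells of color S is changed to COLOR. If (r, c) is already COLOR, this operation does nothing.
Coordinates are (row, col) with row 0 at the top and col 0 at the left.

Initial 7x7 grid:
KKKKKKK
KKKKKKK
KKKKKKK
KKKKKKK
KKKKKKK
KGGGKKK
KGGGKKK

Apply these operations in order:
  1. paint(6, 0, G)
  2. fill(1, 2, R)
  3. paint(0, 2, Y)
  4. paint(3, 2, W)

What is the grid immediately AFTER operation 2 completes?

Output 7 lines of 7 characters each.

After op 1 paint(6,0,G):
KKKKKKK
KKKKKKK
KKKKKKK
KKKKKKK
KKKKKKK
KGGGKKK
GGGGKKK
After op 2 fill(1,2,R) [42 cells changed]:
RRRRRRR
RRRRRRR
RRRRRRR
RRRRRRR
RRRRRRR
RGGGRRR
GGGGRRR

Answer: RRRRRRR
RRRRRRR
RRRRRRR
RRRRRRR
RRRRRRR
RGGGRRR
GGGGRRR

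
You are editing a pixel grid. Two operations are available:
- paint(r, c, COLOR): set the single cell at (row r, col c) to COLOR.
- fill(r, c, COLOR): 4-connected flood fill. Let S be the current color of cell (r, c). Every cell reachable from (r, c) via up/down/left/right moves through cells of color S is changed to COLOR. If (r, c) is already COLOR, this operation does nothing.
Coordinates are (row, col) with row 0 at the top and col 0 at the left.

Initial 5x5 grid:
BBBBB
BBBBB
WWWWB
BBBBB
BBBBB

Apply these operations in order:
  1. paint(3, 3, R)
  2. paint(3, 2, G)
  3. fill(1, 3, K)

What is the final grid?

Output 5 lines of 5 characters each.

After op 1 paint(3,3,R):
BBBBB
BBBBB
WWWWB
BBBRB
BBBBB
After op 2 paint(3,2,G):
BBBBB
BBBBB
WWWWB
BBGRB
BBBBB
After op 3 fill(1,3,K) [19 cells changed]:
KKKKK
KKKKK
WWWWK
KKGRK
KKKKK

Answer: KKKKK
KKKKK
WWWWK
KKGRK
KKKKK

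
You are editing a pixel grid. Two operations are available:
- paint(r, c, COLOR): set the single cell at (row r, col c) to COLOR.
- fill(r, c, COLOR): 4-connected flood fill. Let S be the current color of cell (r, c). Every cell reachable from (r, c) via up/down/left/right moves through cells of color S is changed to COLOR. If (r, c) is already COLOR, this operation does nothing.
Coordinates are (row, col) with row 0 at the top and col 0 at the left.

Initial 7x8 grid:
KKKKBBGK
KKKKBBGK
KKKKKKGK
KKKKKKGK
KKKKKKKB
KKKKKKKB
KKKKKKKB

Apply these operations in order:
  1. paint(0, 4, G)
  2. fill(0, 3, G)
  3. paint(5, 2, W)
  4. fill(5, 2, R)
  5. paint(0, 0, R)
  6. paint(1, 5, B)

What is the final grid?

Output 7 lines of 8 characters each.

Answer: RGGGGBGK
GGGGBBGK
GGGGGGGK
GGGGGGGK
GGGGGGGB
GGRGGGGB
GGGGGGGB

Derivation:
After op 1 paint(0,4,G):
KKKKGBGK
KKKKBBGK
KKKKKKGK
KKKKKKGK
KKKKKKKB
KKKKKKKB
KKKKKKKB
After op 2 fill(0,3,G) [41 cells changed]:
GGGGGBGK
GGGGBBGK
GGGGGGGK
GGGGGGGK
GGGGGGGB
GGGGGGGB
GGGGGGGB
After op 3 paint(5,2,W):
GGGGGBGK
GGGGBBGK
GGGGGGGK
GGGGGGGK
GGGGGGGB
GGWGGGGB
GGGGGGGB
After op 4 fill(5,2,R) [1 cells changed]:
GGGGGBGK
GGGGBBGK
GGGGGGGK
GGGGGGGK
GGGGGGGB
GGRGGGGB
GGGGGGGB
After op 5 paint(0,0,R):
RGGGGBGK
GGGGBBGK
GGGGGGGK
GGGGGGGK
GGGGGGGB
GGRGGGGB
GGGGGGGB
After op 6 paint(1,5,B):
RGGGGBGK
GGGGBBGK
GGGGGGGK
GGGGGGGK
GGGGGGGB
GGRGGGGB
GGGGGGGB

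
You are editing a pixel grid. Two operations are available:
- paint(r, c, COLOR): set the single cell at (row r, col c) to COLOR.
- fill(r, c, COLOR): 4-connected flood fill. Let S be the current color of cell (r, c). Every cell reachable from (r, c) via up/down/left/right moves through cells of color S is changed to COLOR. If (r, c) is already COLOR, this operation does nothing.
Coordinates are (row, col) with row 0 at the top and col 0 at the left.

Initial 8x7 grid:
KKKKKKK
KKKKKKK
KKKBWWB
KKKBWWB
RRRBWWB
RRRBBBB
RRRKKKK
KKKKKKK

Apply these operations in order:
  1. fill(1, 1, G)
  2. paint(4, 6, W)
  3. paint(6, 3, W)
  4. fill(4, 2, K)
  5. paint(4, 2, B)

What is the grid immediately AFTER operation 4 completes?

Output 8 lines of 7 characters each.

Answer: GGGGGGG
GGGGGGG
GGGBWWB
GGGBWWB
KKKBWWW
KKKBBBB
KKKWKKK
KKKKKKK

Derivation:
After op 1 fill(1,1,G) [20 cells changed]:
GGGGGGG
GGGGGGG
GGGBWWB
GGGBWWB
RRRBWWB
RRRBBBB
RRRKKKK
KKKKKKK
After op 2 paint(4,6,W):
GGGGGGG
GGGGGGG
GGGBWWB
GGGBWWB
RRRBWWW
RRRBBBB
RRRKKKK
KKKKKKK
After op 3 paint(6,3,W):
GGGGGGG
GGGGGGG
GGGBWWB
GGGBWWB
RRRBWWW
RRRBBBB
RRRWKKK
KKKKKKK
After op 4 fill(4,2,K) [9 cells changed]:
GGGGGGG
GGGGGGG
GGGBWWB
GGGBWWB
KKKBWWW
KKKBBBB
KKKWKKK
KKKKKKK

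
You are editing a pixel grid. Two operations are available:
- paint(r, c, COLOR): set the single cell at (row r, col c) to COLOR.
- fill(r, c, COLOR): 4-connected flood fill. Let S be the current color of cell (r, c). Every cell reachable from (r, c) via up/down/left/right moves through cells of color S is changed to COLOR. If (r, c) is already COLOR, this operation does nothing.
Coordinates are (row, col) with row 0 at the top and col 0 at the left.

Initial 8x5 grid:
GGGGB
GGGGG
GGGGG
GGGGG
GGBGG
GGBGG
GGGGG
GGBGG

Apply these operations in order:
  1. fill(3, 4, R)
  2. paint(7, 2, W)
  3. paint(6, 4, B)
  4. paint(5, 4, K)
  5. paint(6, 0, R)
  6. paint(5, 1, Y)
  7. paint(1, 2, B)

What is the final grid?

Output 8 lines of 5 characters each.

Answer: RRRRB
RRBRR
RRRRR
RRRRR
RRBRR
RYBRK
RRRRB
RRWRR

Derivation:
After op 1 fill(3,4,R) [36 cells changed]:
RRRRB
RRRRR
RRRRR
RRRRR
RRBRR
RRBRR
RRRRR
RRBRR
After op 2 paint(7,2,W):
RRRRB
RRRRR
RRRRR
RRRRR
RRBRR
RRBRR
RRRRR
RRWRR
After op 3 paint(6,4,B):
RRRRB
RRRRR
RRRRR
RRRRR
RRBRR
RRBRR
RRRRB
RRWRR
After op 4 paint(5,4,K):
RRRRB
RRRRR
RRRRR
RRRRR
RRBRR
RRBRK
RRRRB
RRWRR
After op 5 paint(6,0,R):
RRRRB
RRRRR
RRRRR
RRRRR
RRBRR
RRBRK
RRRRB
RRWRR
After op 6 paint(5,1,Y):
RRRRB
RRRRR
RRRRR
RRRRR
RRBRR
RYBRK
RRRRB
RRWRR
After op 7 paint(1,2,B):
RRRRB
RRBRR
RRRRR
RRRRR
RRBRR
RYBRK
RRRRB
RRWRR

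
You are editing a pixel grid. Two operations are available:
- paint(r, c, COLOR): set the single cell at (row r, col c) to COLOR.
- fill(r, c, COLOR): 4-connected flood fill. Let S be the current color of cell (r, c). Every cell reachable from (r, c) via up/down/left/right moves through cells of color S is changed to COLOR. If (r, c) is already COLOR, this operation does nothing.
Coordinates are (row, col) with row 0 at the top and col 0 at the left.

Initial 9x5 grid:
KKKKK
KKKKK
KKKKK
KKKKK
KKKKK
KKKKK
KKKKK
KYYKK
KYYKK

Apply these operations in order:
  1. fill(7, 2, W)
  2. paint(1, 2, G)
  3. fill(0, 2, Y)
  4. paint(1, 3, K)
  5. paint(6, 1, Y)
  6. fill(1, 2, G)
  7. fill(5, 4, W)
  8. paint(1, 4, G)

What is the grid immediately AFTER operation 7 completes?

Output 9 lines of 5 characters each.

Answer: WWWWW
WWGKW
WWWWW
WWWWW
WWWWW
WWWWW
WWWWW
WWWWW
WWWWW

Derivation:
After op 1 fill(7,2,W) [4 cells changed]:
KKKKK
KKKKK
KKKKK
KKKKK
KKKKK
KKKKK
KKKKK
KWWKK
KWWKK
After op 2 paint(1,2,G):
KKKKK
KKGKK
KKKKK
KKKKK
KKKKK
KKKKK
KKKKK
KWWKK
KWWKK
After op 3 fill(0,2,Y) [40 cells changed]:
YYYYY
YYGYY
YYYYY
YYYYY
YYYYY
YYYYY
YYYYY
YWWYY
YWWYY
After op 4 paint(1,3,K):
YYYYY
YYGKY
YYYYY
YYYYY
YYYYY
YYYYY
YYYYY
YWWYY
YWWYY
After op 5 paint(6,1,Y):
YYYYY
YYGKY
YYYYY
YYYYY
YYYYY
YYYYY
YYYYY
YWWYY
YWWYY
After op 6 fill(1,2,G) [0 cells changed]:
YYYYY
YYGKY
YYYYY
YYYYY
YYYYY
YYYYY
YYYYY
YWWYY
YWWYY
After op 7 fill(5,4,W) [39 cells changed]:
WWWWW
WWGKW
WWWWW
WWWWW
WWWWW
WWWWW
WWWWW
WWWWW
WWWWW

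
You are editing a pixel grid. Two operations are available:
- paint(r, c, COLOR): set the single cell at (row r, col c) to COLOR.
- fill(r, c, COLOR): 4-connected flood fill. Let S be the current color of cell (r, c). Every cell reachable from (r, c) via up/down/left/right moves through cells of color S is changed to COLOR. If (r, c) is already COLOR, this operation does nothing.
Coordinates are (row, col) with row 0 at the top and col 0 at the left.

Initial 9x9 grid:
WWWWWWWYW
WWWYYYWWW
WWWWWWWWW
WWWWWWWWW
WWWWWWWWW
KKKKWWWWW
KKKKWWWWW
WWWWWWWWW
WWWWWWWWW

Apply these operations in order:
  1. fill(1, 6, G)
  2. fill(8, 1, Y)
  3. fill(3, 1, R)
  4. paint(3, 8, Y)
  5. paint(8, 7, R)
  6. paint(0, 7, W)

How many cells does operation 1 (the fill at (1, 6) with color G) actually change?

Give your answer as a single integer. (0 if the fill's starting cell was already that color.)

Answer: 69

Derivation:
After op 1 fill(1,6,G) [69 cells changed]:
GGGGGGGYG
GGGYYYGGG
GGGGGGGGG
GGGGGGGGG
GGGGGGGGG
KKKKGGGGG
KKKKGGGGG
GGGGGGGGG
GGGGGGGGG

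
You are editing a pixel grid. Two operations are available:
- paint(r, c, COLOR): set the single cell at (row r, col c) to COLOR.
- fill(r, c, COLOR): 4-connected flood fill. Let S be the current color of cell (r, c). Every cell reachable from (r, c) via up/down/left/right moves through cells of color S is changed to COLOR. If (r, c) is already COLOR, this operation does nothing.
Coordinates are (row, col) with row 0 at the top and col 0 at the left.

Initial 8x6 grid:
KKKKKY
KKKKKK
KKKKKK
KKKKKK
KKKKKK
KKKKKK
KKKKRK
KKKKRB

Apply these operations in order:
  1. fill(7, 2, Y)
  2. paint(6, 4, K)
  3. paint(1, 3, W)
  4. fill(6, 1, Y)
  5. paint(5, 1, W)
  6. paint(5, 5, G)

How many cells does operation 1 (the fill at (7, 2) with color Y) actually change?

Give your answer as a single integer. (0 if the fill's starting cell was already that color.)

Answer: 44

Derivation:
After op 1 fill(7,2,Y) [44 cells changed]:
YYYYYY
YYYYYY
YYYYYY
YYYYYY
YYYYYY
YYYYYY
YYYYRY
YYYYRB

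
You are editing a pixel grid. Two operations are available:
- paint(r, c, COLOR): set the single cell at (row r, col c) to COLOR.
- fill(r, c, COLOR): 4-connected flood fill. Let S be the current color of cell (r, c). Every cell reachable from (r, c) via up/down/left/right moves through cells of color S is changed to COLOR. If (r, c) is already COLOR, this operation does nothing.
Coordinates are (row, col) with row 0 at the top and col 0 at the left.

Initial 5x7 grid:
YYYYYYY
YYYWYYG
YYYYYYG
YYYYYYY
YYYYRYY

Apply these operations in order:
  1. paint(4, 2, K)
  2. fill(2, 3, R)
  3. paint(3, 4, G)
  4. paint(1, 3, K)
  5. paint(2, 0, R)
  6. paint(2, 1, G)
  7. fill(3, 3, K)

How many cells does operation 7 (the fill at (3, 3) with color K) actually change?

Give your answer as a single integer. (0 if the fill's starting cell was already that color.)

Answer: 29

Derivation:
After op 1 paint(4,2,K):
YYYYYYY
YYYWYYG
YYYYYYG
YYYYYYY
YYKYRYY
After op 2 fill(2,3,R) [30 cells changed]:
RRRRRRR
RRRWRRG
RRRRRRG
RRRRRRR
RRKRRRR
After op 3 paint(3,4,G):
RRRRRRR
RRRWRRG
RRRRRRG
RRRRGRR
RRKRRRR
After op 4 paint(1,3,K):
RRRRRRR
RRRKRRG
RRRRRRG
RRRRGRR
RRKRRRR
After op 5 paint(2,0,R):
RRRRRRR
RRRKRRG
RRRRRRG
RRRRGRR
RRKRRRR
After op 6 paint(2,1,G):
RRRRRRR
RRRKRRG
RGRRRRG
RRRRGRR
RRKRRRR
After op 7 fill(3,3,K) [29 cells changed]:
KKKKKKK
KKKKKKG
KGKKKKG
KKKKGKK
KKKKKKK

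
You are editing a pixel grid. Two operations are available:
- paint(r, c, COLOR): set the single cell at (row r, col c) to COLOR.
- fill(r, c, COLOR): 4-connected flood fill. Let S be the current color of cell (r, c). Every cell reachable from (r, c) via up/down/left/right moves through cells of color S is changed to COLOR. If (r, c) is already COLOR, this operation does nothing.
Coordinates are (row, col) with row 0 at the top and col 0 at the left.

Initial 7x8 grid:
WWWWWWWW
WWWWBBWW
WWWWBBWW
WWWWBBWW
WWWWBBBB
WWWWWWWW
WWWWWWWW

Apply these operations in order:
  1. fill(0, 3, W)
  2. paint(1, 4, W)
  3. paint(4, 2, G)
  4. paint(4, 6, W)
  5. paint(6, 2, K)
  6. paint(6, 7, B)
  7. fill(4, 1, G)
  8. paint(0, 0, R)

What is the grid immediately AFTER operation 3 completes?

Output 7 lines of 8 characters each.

Answer: WWWWWWWW
WWWWWBWW
WWWWBBWW
WWWWBBWW
WWGWBBBB
WWWWWWWW
WWWWWWWW

Derivation:
After op 1 fill(0,3,W) [0 cells changed]:
WWWWWWWW
WWWWBBWW
WWWWBBWW
WWWWBBWW
WWWWBBBB
WWWWWWWW
WWWWWWWW
After op 2 paint(1,4,W):
WWWWWWWW
WWWWWBWW
WWWWBBWW
WWWWBBWW
WWWWBBBB
WWWWWWWW
WWWWWWWW
After op 3 paint(4,2,G):
WWWWWWWW
WWWWWBWW
WWWWBBWW
WWWWBBWW
WWGWBBBB
WWWWWWWW
WWWWWWWW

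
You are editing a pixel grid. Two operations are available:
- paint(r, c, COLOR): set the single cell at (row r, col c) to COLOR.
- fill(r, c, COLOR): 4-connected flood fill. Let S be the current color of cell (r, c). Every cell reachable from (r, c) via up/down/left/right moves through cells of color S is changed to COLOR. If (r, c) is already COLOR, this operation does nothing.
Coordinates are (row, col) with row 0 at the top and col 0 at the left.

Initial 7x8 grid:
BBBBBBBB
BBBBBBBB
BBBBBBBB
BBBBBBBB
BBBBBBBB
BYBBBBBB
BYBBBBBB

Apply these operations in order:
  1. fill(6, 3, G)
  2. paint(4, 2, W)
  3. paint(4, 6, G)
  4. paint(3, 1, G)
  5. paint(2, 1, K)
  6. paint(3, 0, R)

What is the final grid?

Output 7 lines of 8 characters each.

Answer: GGGGGGGG
GGGGGGGG
GKGGGGGG
RGGGGGGG
GGWGGGGG
GYGGGGGG
GYGGGGGG

Derivation:
After op 1 fill(6,3,G) [54 cells changed]:
GGGGGGGG
GGGGGGGG
GGGGGGGG
GGGGGGGG
GGGGGGGG
GYGGGGGG
GYGGGGGG
After op 2 paint(4,2,W):
GGGGGGGG
GGGGGGGG
GGGGGGGG
GGGGGGGG
GGWGGGGG
GYGGGGGG
GYGGGGGG
After op 3 paint(4,6,G):
GGGGGGGG
GGGGGGGG
GGGGGGGG
GGGGGGGG
GGWGGGGG
GYGGGGGG
GYGGGGGG
After op 4 paint(3,1,G):
GGGGGGGG
GGGGGGGG
GGGGGGGG
GGGGGGGG
GGWGGGGG
GYGGGGGG
GYGGGGGG
After op 5 paint(2,1,K):
GGGGGGGG
GGGGGGGG
GKGGGGGG
GGGGGGGG
GGWGGGGG
GYGGGGGG
GYGGGGGG
After op 6 paint(3,0,R):
GGGGGGGG
GGGGGGGG
GKGGGGGG
RGGGGGGG
GGWGGGGG
GYGGGGGG
GYGGGGGG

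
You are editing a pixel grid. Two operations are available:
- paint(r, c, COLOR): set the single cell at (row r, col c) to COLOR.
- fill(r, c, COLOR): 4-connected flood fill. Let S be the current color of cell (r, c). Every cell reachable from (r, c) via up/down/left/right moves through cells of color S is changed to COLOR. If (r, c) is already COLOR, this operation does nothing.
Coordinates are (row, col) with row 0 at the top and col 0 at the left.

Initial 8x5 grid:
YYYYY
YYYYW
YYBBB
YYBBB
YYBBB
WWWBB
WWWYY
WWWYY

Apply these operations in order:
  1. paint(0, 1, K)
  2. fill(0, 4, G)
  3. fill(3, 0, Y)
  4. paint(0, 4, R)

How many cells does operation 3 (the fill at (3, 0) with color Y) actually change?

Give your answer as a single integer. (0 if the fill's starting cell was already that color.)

Answer: 14

Derivation:
After op 1 paint(0,1,K):
YKYYY
YYYYW
YYBBB
YYBBB
YYBBB
WWWBB
WWWYY
WWWYY
After op 2 fill(0,4,G) [14 cells changed]:
GKGGG
GGGGW
GGBBB
GGBBB
GGBBB
WWWBB
WWWYY
WWWYY
After op 3 fill(3,0,Y) [14 cells changed]:
YKYYY
YYYYW
YYBBB
YYBBB
YYBBB
WWWBB
WWWYY
WWWYY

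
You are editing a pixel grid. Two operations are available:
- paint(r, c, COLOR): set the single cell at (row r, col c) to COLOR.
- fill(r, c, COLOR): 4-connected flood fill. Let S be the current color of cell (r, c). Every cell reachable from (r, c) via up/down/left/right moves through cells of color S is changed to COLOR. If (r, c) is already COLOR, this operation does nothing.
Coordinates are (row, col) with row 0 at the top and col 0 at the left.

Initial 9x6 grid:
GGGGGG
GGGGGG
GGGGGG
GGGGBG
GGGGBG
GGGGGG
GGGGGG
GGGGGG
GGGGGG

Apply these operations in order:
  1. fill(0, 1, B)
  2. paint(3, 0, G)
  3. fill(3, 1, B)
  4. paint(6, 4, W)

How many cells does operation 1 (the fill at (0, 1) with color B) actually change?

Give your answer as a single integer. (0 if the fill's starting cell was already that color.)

Answer: 52

Derivation:
After op 1 fill(0,1,B) [52 cells changed]:
BBBBBB
BBBBBB
BBBBBB
BBBBBB
BBBBBB
BBBBBB
BBBBBB
BBBBBB
BBBBBB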